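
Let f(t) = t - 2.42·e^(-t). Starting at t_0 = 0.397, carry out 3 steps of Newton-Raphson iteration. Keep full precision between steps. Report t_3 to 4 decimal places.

Newton update: t ← t − f(t)/f'(t).
f'(t) = 1 + 2.42·e^(-t)
t_0 = 0.397000: f = -1.230048, f' = 2.627048 → t_1 = 0.397000 - (-1.230048)/(2.627048) = 0.865224
t_1 = 0.865224: f = -0.153492, f' = 2.018716 → t_2 = 0.865224 - (-0.153492)/(2.018716) = 0.941259
t_2 = 0.941259: f = -0.002871, f' = 1.944130 → t_3 = 0.941259 - (-0.002871)/(1.944130) = 0.942736

0.9427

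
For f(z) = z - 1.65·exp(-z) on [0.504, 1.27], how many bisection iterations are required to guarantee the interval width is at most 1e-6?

Initial width b − a = 1.27 − 0.504 = 0.766000.
After n steps the width is (b−a)/2^n; need (b−a)/2^n ≤ 1e-6.
So n ≥ log₂(0.766000/1e-6) = log₂(766000.0000) ≈ 19.5470.
Hence n = 20.

20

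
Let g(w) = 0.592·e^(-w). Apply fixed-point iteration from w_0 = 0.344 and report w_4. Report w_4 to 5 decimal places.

0.39636

w_1 = g(0.344000) = 0.419686
w_2 = g(0.419686) = 0.389094
w_3 = g(0.389094) = 0.401181
w_4 = g(0.401181) = 0.396361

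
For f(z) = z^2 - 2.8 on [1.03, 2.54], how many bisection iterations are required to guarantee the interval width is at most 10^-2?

8

Initial width b − a = 2.54 − 1.03 = 1.510000.
After n steps the width is (b−a)/2^n; need (b−a)/2^n ≤ 10^-2.
So n ≥ log₂(1.510000/10^-2) = log₂(151.0000) ≈ 7.2384.
Hence n = 8.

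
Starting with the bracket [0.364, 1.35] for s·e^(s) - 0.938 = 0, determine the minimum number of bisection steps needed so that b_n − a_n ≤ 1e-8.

27

Initial width b − a = 1.35 − 0.364 = 0.986000.
After n steps the width is (b−a)/2^n; need (b−a)/2^n ≤ 1e-8.
So n ≥ log₂(0.986000/1e-8) = log₂(98600000.0000) ≈ 26.5551.
Hence n = 27.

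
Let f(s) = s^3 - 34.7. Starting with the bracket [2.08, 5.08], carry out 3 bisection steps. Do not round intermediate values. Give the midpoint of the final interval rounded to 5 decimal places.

f(2.080000) = -25.701088, f(5.080000) = 96.396512 (opposite signs)
step 1: m = 3.580000, f(m) = 11.182712 > 0 → root in [2.080000, 3.580000]
step 2: m = 2.830000, f(m) = -12.034813 < 0 → root in [2.830000, 3.580000]
step 3: m = 3.205000, f(m) = -1.778160 < 0 → root in [3.205000, 3.580000]
Midpoint of [3.205000, 3.580000] = 3.392500

3.39250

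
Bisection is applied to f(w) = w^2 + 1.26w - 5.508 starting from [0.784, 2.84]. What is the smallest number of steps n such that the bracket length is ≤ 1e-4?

Initial width b − a = 2.84 − 0.784 = 2.056000.
After n steps the width is (b−a)/2^n; need (b−a)/2^n ≤ 1e-4.
So n ≥ log₂(2.056000/1e-4) = log₂(20560.0000) ≈ 14.3276.
Hence n = 15.

15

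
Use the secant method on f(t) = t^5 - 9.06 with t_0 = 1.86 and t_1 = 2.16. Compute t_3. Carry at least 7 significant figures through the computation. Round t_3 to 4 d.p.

1.6280

Secant update: t_(k+1) = t_k − f(t_k)·(t_k − t_(k-1))/(f(t_k) − f(t_(k-1))).
f(t_0) = 13.202028, f(t_1) = 37.958498
t_2 = 2.160000 - (37.958498)·(2.160000 - 1.860000)/(37.958498 - (13.202028)) = 1.700017; f(t_2) = 5.139290
t_3 = 1.700017 - (5.139290)·(1.700017 - 2.160000)/(5.139290 - (37.958498)) = 1.627987; f(t_3) = 2.375477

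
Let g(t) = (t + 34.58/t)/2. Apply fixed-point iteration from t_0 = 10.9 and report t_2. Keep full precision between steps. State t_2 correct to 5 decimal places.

5.97540

t_1 = g(10.900000) = 7.036239
t_2 = g(7.036239) = 5.975398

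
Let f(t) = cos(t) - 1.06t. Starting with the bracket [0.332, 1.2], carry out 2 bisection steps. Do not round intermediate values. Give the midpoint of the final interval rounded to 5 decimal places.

f(0.332000) = 0.593472, f(1.200000) = -0.909642 (opposite signs)
step 1: m = 0.766000, f(m) = -0.091271 < 0 → root in [0.332000, 0.766000]
step 2: m = 0.549000, f(m) = 0.271107 > 0 → root in [0.549000, 0.766000]
Midpoint of [0.549000, 0.766000] = 0.657500

0.65750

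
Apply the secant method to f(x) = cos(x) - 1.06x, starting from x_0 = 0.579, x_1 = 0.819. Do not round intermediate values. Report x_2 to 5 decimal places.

0.71019

Secant update: x_(k+1) = x_k − f(x_k)·(x_k − x_(k-1))/(f(x_k) − f(x_(k-1))).
f(x_0) = 0.223270, f(x_1) = -0.185188
x_2 = 0.819000 - (-0.185188)·(0.819000 - 0.579000)/(-0.185188 - (0.223270)) = 0.710188; f(x_2) = 0.005440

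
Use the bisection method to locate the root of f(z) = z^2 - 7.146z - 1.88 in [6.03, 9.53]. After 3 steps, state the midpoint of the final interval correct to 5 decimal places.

7.56125

f(6.030000) = -8.609480, f(9.530000) = 20.839520 (opposite signs)
step 1: m = 7.780000, f(m) = 3.052520 > 0 → root in [6.030000, 7.780000]
step 2: m = 6.905000, f(m) = -3.544105 < 0 → root in [6.905000, 7.780000]
step 3: m = 7.342500, f(m) = -0.437199 < 0 → root in [7.342500, 7.780000]
Midpoint of [7.342500, 7.780000] = 7.561250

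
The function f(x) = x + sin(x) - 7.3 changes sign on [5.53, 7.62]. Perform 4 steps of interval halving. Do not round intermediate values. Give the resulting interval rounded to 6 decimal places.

f(5.530000) = -2.453966, f(7.620000) = 1.292751 (opposite signs)
step 1: m = 6.575000, f(m) = -0.437309 < 0 → root in [6.575000, 7.620000]
step 2: m = 7.097500, f(m) = 0.524755 > 0 → root in [6.575000, 7.097500]
step 3: m = 6.836250, f(m) = 0.061547 > 0 → root in [6.575000, 6.836250]
step 4: m = 6.705625, f(m) = -0.184388 < 0 → root in [6.705625, 6.836250]

[6.705625, 6.836250]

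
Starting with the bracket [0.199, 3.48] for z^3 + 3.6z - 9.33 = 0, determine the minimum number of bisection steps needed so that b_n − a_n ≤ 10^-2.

Initial width b − a = 3.48 − 0.199 = 3.281000.
After n steps the width is (b−a)/2^n; need (b−a)/2^n ≤ 10^-2.
So n ≥ log₂(3.281000/10^-2) = log₂(328.1000) ≈ 8.3580.
Hence n = 9.

9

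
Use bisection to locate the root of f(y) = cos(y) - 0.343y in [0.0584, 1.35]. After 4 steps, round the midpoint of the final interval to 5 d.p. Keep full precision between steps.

f(0.058400) = 0.978264, f(1.350000) = -0.244043 (opposite signs)
step 1: m = 0.704200, f(m) = 0.520589 > 0 → root in [0.704200, 1.350000]
step 2: m = 1.027100, f(m) = 0.165008 > 0 → root in [1.027100, 1.350000]
step 3: m = 1.188550, f(m) = -0.034667 < 0 → root in [1.027100, 1.188550]
step 4: m = 1.107825, f(m) = 0.066625 > 0 → root in [1.107825, 1.188550]
Midpoint of [1.107825, 1.188550] = 1.148188

1.14819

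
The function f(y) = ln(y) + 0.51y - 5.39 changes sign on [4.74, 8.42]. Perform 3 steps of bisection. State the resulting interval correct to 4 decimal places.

f(4.740000) = -1.416563, f(8.420000) = 1.034810 (opposite signs)
step 1: m = 6.580000, f(m) = -0.150165 < 0 → root in [6.580000, 8.420000]
step 2: m = 7.500000, f(m) = 0.449903 > 0 → root in [6.580000, 7.500000]
step 3: m = 7.040000, f(m) = 0.152008 > 0 → root in [6.580000, 7.040000]

[6.5800, 7.0400]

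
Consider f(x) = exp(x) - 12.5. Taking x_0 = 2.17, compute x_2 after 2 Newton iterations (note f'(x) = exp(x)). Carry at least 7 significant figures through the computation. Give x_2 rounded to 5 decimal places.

2.52822

x_0 = 2.170000: f = -3.741716, f' = 8.758284 → x_1 = 2.170000 - (-3.741716)/(8.758284) = 2.597220
x_1 = 2.597220: f = 0.926364, f' = 13.426364 → x_2 = 2.597220 - (0.926364)/(13.426364) = 2.528224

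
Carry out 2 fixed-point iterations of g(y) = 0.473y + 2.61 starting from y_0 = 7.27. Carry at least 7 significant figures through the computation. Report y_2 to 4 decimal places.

5.4710

y_1 = g(7.270000) = 6.048710
y_2 = g(6.048710) = 5.471040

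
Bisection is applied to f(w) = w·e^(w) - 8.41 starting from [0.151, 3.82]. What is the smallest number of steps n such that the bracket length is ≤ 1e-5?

19

Initial width b − a = 3.82 − 0.151 = 3.669000.
After n steps the width is (b−a)/2^n; need (b−a)/2^n ≤ 1e-5.
So n ≥ log₂(3.669000/1e-5) = log₂(366900.0000) ≈ 18.4850.
Hence n = 19.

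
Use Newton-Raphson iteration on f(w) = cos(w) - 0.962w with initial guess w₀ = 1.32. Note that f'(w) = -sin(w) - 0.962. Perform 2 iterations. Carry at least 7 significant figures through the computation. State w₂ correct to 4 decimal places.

0.7564

Newton update: w ← w − f(w)/f'(w).
w_0 = 1.320000: f = -1.021665, f' = -1.930715 → w_1 = 1.320000 - (-1.021665)/(-1.930715) = 0.790836
w_1 = 0.790836: f = -0.057533, f' = -1.672942 → w_2 = 0.790836 - (-0.057533)/(-1.672942) = 0.756446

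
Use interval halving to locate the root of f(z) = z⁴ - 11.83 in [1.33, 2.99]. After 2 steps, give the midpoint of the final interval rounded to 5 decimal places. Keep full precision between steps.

1.95250

f(1.330000) = -8.700993, f(2.990000) = 68.095388 (opposite signs)
step 1: m = 2.160000, f(m) = 9.937823 > 0 → root in [1.330000, 2.160000]
step 2: m = 1.745000, f(m) = -2.557823 < 0 → root in [1.745000, 2.160000]
Midpoint of [1.745000, 2.160000] = 1.952500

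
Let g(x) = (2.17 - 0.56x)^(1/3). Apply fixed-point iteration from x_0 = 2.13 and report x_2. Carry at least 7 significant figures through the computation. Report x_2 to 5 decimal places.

x_1 = g(2.130000) = 0.992341
x_2 = g(0.992341) = 1.173078

1.17308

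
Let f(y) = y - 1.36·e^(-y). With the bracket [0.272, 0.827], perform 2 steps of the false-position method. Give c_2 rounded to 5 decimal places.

f(0.272000) = -0.764122, f(0.827000) = 0.232191
step 1: c = 0.697657, f(c) = 0.020717 > 0 → new bracket [0.272000, 0.697657]
step 2: c = 0.686421, f(c) = 0.001832 > 0 → new bracket [0.272000, 0.686421]

0.68642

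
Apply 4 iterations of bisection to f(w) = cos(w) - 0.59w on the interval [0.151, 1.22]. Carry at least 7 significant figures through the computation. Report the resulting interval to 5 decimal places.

f(0.151000) = 0.899531, f(1.220000) = -0.376154 (opposite signs)
step 1: m = 0.685500, f(m) = 0.369658 > 0 → root in [0.685500, 1.220000]
step 2: m = 0.952750, f(m) = 0.017322 > 0 → root in [0.952750, 1.220000]
step 3: m = 1.086375, f(m) = -0.175265 < 0 → root in [0.952750, 1.086375]
step 4: m = 1.019562, f(m) = -0.077803 < 0 → root in [0.952750, 1.019562]

[0.95275, 1.01956]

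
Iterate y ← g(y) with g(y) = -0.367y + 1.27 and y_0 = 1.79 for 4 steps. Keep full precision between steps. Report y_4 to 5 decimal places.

y_1 = g(1.790000) = 0.613070
y_2 = g(0.613070) = 1.045003
y_3 = g(1.045003) = 0.886484
y_4 = g(0.886484) = 0.944660

0.94466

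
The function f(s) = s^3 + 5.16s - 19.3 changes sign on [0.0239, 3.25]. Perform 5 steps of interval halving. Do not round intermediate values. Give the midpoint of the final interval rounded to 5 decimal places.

2.09062

f(0.023900) = -19.176662, f(3.250000) = 31.798125 (opposite signs)
step 1: m = 1.636950, f(m) = -6.466958 < 0 → root in [1.636950, 3.250000]
step 2: m = 2.443475, f(m) = 7.897270 > 0 → root in [1.636950, 2.443475]
step 3: m = 2.040212, f(m) = -0.280186 < 0 → root in [2.040212, 2.443475]
step 4: m = 2.241844, f(m) = 3.535114 > 0 → root in [2.040212, 2.241844]
step 5: m = 2.141028, f(m) = 1.562181 > 0 → root in [2.040212, 2.141028]
Midpoint of [2.040212, 2.141028] = 2.090620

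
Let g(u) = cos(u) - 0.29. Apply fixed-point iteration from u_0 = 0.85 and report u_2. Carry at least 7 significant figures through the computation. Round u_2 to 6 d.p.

0.642333

u_1 = g(0.850000) = 0.369983
u_2 = g(0.369983) = 0.642333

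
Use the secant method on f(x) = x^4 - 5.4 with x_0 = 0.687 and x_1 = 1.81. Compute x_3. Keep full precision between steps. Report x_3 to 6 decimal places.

1.446830

f(x_0) = -5.177245, f(x_1) = 5.332831
x_2 = 1.810000 - (5.332831)·(1.810000 - 0.687000)/(5.332831 - (-5.177245)) = 1.240188; f(x_2) = -3.034353
x_3 = 1.240188 - (-3.034353)·(1.240188 - 1.810000)/(-3.034353 - (5.332831)) = 1.446830; f(x_3) = -1.018026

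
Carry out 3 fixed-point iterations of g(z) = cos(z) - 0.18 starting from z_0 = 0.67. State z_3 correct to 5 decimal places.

z_1 = g(0.670000) = 0.603822
z_2 = g(0.603822) = 0.643172
z_3 = g(0.643172) = 0.620198

0.62020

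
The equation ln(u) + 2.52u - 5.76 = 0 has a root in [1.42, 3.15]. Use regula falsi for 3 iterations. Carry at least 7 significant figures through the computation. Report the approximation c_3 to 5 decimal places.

f(1.420000) = -1.830943, f(3.150000) = 3.325402
step 1: c = 2.034298, f(c) = 0.076581 > 0 → new bracket [1.420000, 2.034298]
step 2: c = 2.009636, f(c) = 0.002235 > 0 → new bracket [1.420000, 2.009636]
step 3: c = 2.008917, f(c) = 0.000066 > 0 → new bracket [1.420000, 2.008917]

2.00892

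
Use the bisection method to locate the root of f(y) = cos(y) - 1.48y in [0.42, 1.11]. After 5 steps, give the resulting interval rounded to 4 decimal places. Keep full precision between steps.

f(0.420000) = 0.291489, f(1.110000) = -1.198138 (opposite signs)
step 1: m = 0.765000, f(m) = -0.410818 < 0 → root in [0.420000, 0.765000]
step 2: m = 0.592500, f(m) = -0.047353 < 0 → root in [0.420000, 0.592500]
step 3: m = 0.506250, f(m) = 0.125319 > 0 → root in [0.506250, 0.592500]
step 4: m = 0.549375, f(m) = 0.039776 > 0 → root in [0.549375, 0.592500]
step 5: m = 0.570937, f(m) = -0.003593 < 0 → root in [0.549375, 0.570937]

[0.5494, 0.5709]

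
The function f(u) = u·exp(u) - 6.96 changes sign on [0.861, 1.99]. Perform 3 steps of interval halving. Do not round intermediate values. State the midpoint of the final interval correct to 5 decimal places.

f(0.861000) = -4.923283, f(1.990000) = 7.597912 (opposite signs)
step 1: m = 1.425500, f(m) = -1.030009 < 0 → root in [1.425500, 1.990000]
step 2: m = 1.707750, f(m) = 2.460863 > 0 → root in [1.425500, 1.707750]
step 3: m = 1.566625, f(m) = 0.544844 > 0 → root in [1.425500, 1.566625]
Midpoint of [1.425500, 1.566625] = 1.496062

1.49606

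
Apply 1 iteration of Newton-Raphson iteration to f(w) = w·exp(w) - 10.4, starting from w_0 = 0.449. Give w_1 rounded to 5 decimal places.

4.72020

f'(w) = (w + 1)·exp(w)
w_0 = 0.449000: f = -9.696532, f' = 2.270213 → w_1 = 0.449000 - (-9.696532)/(2.270213) = 4.720199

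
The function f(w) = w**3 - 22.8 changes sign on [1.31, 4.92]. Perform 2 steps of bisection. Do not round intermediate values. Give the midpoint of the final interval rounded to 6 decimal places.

2.663750

f(1.310000) = -20.551909, f(4.920000) = 96.295488 (opposite signs)
step 1: m = 3.115000, f(m) = 7.425546 > 0 → root in [1.310000, 3.115000]
step 2: m = 2.212500, f(m) = -11.969467 < 0 → root in [2.212500, 3.115000]
Midpoint of [2.212500, 3.115000] = 2.663750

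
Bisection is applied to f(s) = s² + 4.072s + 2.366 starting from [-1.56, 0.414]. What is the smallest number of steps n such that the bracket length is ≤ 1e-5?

Initial width b − a = 0.414 − -1.56 = 1.974000.
After n steps the width is (b−a)/2^n; need (b−a)/2^n ≤ 1e-5.
So n ≥ log₂(1.974000/1e-5) = log₂(197400.0000) ≈ 17.5908.
Hence n = 18.

18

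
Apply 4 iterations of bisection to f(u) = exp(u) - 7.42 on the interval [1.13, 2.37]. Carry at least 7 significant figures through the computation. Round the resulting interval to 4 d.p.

[1.9825, 2.0600]

f(1.130000) = -4.324343, f(2.370000) = 3.277392 (opposite signs)
step 1: m = 1.750000, f(m) = -1.665397 < 0 → root in [1.750000, 2.370000]
step 2: m = 2.060000, f(m) = 0.425970 > 0 → root in [1.750000, 2.060000]
step 3: m = 1.905000, f(m) = -0.700592 < 0 → root in [1.905000, 2.060000]
step 4: m = 1.982500, f(m) = -0.159128 < 0 → root in [1.982500, 2.060000]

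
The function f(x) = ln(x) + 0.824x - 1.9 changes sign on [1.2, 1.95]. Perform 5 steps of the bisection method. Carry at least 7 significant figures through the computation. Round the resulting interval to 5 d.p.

f(1.200000) = -0.728878, f(1.950000) = 0.374629 (opposite signs)
step 1: m = 1.575000, f(m) = -0.147945 < 0 → root in [1.575000, 1.950000]
step 2: m = 1.762500, f(m) = 0.119033 > 0 → root in [1.575000, 1.762500]
step 3: m = 1.668750, f(m) = -0.012875 < 0 → root in [1.668750, 1.762500]
step 4: m = 1.715625, f(m) = 0.053452 > 0 → root in [1.668750, 1.715625]
step 5: m = 1.692187, f(m) = 0.020385 > 0 → root in [1.668750, 1.692187]

[1.66875, 1.69219]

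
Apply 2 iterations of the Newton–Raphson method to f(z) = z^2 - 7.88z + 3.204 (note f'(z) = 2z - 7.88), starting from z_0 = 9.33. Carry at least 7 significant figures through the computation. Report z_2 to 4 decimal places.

Newton update: z ← z − f(z)/f'(z).
z_0 = 9.330000: f = 16.732500, f' = 10.780000 → z_1 = 9.330000 - (16.732500)/(10.780000) = 7.777820
z_1 = 7.777820: f = 2.409263, f' = 7.675640 → z_2 = 7.777820 - (2.409263)/(7.675640) = 7.463936

7.4639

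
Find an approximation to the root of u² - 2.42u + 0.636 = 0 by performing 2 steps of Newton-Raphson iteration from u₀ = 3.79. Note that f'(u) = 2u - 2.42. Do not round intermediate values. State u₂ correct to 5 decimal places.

u_0 = 3.790000: f = 5.828300, f' = 5.160000 → u_1 = 3.790000 - (5.828300)/(5.160000) = 2.660484
u_1 = 2.660484: f = 1.275805, f' = 2.900969 → u_2 = 2.660484 - (1.275805)/(2.900969) = 2.220699

2.22070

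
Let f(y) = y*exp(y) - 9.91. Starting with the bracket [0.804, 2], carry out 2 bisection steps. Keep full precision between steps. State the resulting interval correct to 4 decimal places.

f(0.804000) = -8.113493, f(2.000000) = 4.868112 (opposite signs)
step 1: m = 1.402000, f(m) = -4.213227 < 0 → root in [1.402000, 2.000000]
step 2: m = 1.701000, f(m) = -0.589500 < 0 → root in [1.701000, 2.000000]

[1.7010, 2.0000]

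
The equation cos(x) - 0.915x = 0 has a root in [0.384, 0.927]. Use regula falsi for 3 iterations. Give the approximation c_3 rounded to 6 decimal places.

f(0.384000) = 0.575814, f(0.927000) = -0.247969
step 1: c = 0.763550, f(c) = 0.023737 > 0 → new bracket [0.763550, 0.927000]
step 2: c = 0.777830, f(c) = 0.000724 > 0 → new bracket [0.777830, 0.927000]
step 3: c = 0.778264, f(c) = 0.000022 > 0 → new bracket [0.778264, 0.927000]

0.778264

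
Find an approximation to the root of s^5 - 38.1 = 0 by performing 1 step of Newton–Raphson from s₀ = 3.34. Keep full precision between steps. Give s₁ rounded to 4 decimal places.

f'(s) = 5s⁴
s_0 = 3.340000: f = 377.554354, f' = 622.237057 → s_1 = 3.340000 - (377.554354)/(622.237057) = 2.733231

2.7332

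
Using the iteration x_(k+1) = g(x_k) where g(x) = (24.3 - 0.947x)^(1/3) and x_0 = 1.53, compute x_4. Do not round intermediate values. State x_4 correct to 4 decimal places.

2.7875

x_1 = g(1.530000) = 2.837716
x_2 = g(2.837716) = 2.785498
x_3 = g(2.785498) = 2.787621
x_4 = g(2.787621) = 2.787535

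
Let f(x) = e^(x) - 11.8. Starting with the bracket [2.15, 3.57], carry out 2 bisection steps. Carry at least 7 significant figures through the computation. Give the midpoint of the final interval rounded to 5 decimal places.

f(2.150000) = -3.215142, f(3.570000) = 23.716593 (opposite signs)
step 1: m = 2.860000, f(m) = 5.661527 > 0 → root in [2.150000, 2.860000]
step 2: m = 2.505000, f(m) = 0.443559 > 0 → root in [2.150000, 2.505000]
Midpoint of [2.150000, 2.505000] = 2.327500

2.32750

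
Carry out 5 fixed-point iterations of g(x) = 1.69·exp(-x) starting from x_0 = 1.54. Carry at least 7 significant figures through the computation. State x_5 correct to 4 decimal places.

x_1 = g(1.540000) = 0.362304
x_2 = g(0.362304) = 1.176359
x_3 = g(1.176359) = 0.521195
x_4 = g(0.521195) = 1.003540
x_5 = g(1.003540) = 0.619519

0.6195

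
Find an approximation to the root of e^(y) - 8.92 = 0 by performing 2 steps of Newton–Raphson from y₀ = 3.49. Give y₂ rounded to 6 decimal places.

f'(y) = e^(y)
y_0 = 3.490000: f = 23.865948, f' = 32.785948 → y_1 = 3.490000 - (23.865948)/(32.785948) = 2.762068
y_1 = 2.762068: f = 6.912547, f' = 15.832547 → y_2 = 2.762068 - (6.912547)/(15.832547) = 2.325464

2.325464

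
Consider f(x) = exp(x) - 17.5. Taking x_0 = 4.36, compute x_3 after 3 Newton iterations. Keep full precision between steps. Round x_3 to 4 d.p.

2.8823

Newton update: x ← x − f(x)/f'(x).
f'(x) = exp(x)
x_0 = 4.360000: f = 60.757134, f' = 78.257134 → x_1 = 4.360000 - (60.757134)/(78.257134) = 3.583622
x_1 = 3.583622: f = 18.503703, f' = 36.003703 → x_2 = 3.583622 - (18.503703)/(36.003703) = 3.069683
x_2 = 3.069683: f = 4.035073, f' = 21.535073 → x_3 = 3.069683 - (4.035073)/(21.535073) = 2.882311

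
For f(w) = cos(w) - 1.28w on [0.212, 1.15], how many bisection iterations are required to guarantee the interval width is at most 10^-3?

10

Initial width b − a = 1.15 − 0.212 = 0.938000.
After n steps the width is (b−a)/2^n; need (b−a)/2^n ≤ 10^-3.
So n ≥ log₂(0.938000/10^-3) = log₂(938.0000) ≈ 9.8734.
Hence n = 10.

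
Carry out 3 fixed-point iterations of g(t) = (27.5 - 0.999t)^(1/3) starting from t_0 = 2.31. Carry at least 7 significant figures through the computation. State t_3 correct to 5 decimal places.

t_1 = g(2.310000) = 2.931496
t_2 = g(2.931496) = 2.907213
t_3 = g(2.907213) = 2.908169

2.90817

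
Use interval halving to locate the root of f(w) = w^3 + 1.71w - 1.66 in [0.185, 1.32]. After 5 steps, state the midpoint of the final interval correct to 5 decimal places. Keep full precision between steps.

0.73477

f(0.185000) = -1.337318, f(1.320000) = 2.897168 (opposite signs)
step 1: m = 0.752500, f(m) = 0.052883 > 0 → root in [0.185000, 0.752500]
step 2: m = 0.468750, f(m) = -0.755441 < 0 → root in [0.468750, 0.752500]
step 3: m = 0.610625, f(m) = -0.388152 < 0 → root in [0.610625, 0.752500]
step 4: m = 0.681563, f(m) = -0.177924 < 0 → root in [0.681563, 0.752500]
step 5: m = 0.717031, f(m) = -0.065227 < 0 → root in [0.717031, 0.752500]
Midpoint of [0.717031, 0.752500] = 0.734766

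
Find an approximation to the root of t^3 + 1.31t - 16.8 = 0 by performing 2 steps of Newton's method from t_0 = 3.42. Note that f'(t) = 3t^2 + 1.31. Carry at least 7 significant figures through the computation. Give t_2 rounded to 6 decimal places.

2.415614

Newton update: t ← t − f(t)/f'(t).
t_0 = 3.420000: f = 27.681888, f' = 36.399200 → t_1 = 3.420000 - (27.681888)/(36.399200) = 2.659492
t_1 = 2.659492: f = 5.494246, f' = 22.528691 → t_2 = 2.659492 - (5.494246)/(22.528691) = 2.415614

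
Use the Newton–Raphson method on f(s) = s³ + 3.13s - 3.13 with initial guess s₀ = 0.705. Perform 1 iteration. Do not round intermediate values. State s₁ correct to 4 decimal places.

f'(s) = 3s² + 3.13
s_0 = 0.705000: f = -0.572947, f' = 4.621075 → s_1 = 0.705000 - (-0.572947)/(4.621075) = 0.828986

0.8290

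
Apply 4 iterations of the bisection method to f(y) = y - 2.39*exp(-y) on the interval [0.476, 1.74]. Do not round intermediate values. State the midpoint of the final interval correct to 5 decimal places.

0.91050

f(0.476000) = -1.008820, f(1.740000) = 1.320506 (opposite signs)
step 1: m = 1.108000, f(m) = 0.318777 > 0 → root in [0.476000, 1.108000]
step 2: m = 0.792000, f(m) = -0.290522 < 0 → root in [0.792000, 1.108000]
step 3: m = 0.950000, f(m) = 0.025689 > 0 → root in [0.792000, 0.950000]
step 4: m = 0.871000, f(m) = -0.129293 < 0 → root in [0.871000, 0.950000]
Midpoint of [0.871000, 0.950000] = 0.910500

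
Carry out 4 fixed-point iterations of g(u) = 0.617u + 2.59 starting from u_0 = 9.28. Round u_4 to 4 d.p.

7.1273

u_1 = g(9.280000) = 8.315760
u_2 = g(8.315760) = 7.720824
u_3 = g(7.720824) = 7.353748
u_4 = g(7.353748) = 7.127263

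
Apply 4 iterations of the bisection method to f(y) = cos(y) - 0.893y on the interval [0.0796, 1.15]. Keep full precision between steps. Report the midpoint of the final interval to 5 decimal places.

f(0.079600) = 0.925751, f(1.150000) = -0.618463 (opposite signs)
step 1: m = 0.614800, f(m) = 0.267872 > 0 → root in [0.614800, 1.150000]
step 2: m = 0.882400, f(m) = -0.152684 < 0 → root in [0.614800, 0.882400]
step 3: m = 0.748600, f(m) = 0.064143 > 0 → root in [0.748600, 0.882400]
step 4: m = 0.815500, f(m) = -0.042737 < 0 → root in [0.748600, 0.815500]
Midpoint of [0.748600, 0.815500] = 0.782050

0.78205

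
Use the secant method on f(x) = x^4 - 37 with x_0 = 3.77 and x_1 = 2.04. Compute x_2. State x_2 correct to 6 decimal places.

f(x_0) = 165.006526, f(x_1) = -19.681085
x_2 = 2.040000 - (-19.681085)·(2.040000 - 3.770000)/(-19.681085 - (165.006526)) = 2.224356; f(x_2) = -12.519673

2.224356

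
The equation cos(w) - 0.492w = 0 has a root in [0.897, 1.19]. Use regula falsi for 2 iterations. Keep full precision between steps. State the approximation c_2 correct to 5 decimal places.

1.03586

False-position update: c = (a·f(b) − b·f(a))/(f(b) − f(a)); replace the endpoint whose sign matches f(c).
f(0.897000) = 0.182633, f(1.190000) = -0.213820
step 1: c = 1.031976, f(c) = 0.005392 > 0 → new bracket [1.031976, 1.190000]
step 2: c = 1.035863, f(c) = 0.000140 > 0 → new bracket [1.035863, 1.190000]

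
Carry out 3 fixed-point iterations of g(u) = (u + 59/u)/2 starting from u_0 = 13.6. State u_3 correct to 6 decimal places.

7.681696

u_1 = g(13.600000) = 8.969118
u_2 = g(8.969118) = 7.773623
u_3 = g(7.773623) = 7.681696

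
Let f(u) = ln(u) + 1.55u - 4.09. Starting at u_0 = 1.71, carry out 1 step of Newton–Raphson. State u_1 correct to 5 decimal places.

2.13299

f'(u) = 1/u + 1.55
u_0 = 1.710000: f = -0.903007, f' = 2.134795 → u_1 = 1.710000 - (-0.903007)/(2.134795) = 2.132994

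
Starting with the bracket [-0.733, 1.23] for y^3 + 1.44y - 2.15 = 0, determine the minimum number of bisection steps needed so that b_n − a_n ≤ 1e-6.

Initial width b − a = 1.23 − -0.733 = 1.963000.
After n steps the width is (b−a)/2^n; need (b−a)/2^n ≤ 1e-6.
So n ≥ log₂(1.963000/1e-6) = log₂(1963000.0000) ≈ 20.9046.
Hence n = 21.

21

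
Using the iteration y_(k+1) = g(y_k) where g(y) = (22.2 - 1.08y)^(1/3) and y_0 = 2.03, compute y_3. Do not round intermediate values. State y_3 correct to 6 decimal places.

y_1 = g(2.030000) = 2.714761
y_2 = g(2.714761) = 2.680892
y_3 = g(2.680892) = 2.682587

2.682587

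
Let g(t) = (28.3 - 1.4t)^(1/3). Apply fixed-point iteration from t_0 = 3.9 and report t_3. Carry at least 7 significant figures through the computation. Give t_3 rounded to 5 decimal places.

2.89422

t_1 = g(3.900000) = 2.837257
t_2 = g(2.837257) = 2.897574
t_3 = g(2.897574) = 2.894217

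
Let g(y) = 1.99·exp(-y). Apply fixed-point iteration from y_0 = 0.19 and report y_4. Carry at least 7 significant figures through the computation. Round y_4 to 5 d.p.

0.51298

y_1 = g(0.190000) = 1.645649
y_2 = g(1.645649) = 0.383846
y_3 = g(0.383846) = 1.355660
y_4 = g(1.355660) = 0.512976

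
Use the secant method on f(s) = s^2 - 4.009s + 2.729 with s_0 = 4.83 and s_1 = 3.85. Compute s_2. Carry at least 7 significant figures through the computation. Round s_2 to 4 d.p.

Secant update: s_(k+1) = s_k − f(s_k)·(s_k − s_(k-1))/(f(s_k) − f(s_(k-1))).
f(s_0) = 6.694430, f(s_1) = 2.116850
s_2 = 3.850000 - (2.116850)·(3.850000 - 4.830000)/(2.116850 - (6.694430)) = 3.396810; f(s_2) = 0.649507

3.3968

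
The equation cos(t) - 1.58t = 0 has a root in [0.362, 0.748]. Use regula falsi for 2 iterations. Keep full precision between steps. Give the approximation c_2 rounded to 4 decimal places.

0.5419

f(0.362000) = 0.363230, f(0.748000) = -0.448789
step 1: c = 0.534664, f(c) = 0.015670 > 0 → new bracket [0.534664, 0.748000]
step 2: c = 0.541862, f(c) = 0.000608 > 0 → new bracket [0.541862, 0.748000]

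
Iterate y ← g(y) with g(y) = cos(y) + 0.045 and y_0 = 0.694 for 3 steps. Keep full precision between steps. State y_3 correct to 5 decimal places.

y_1 = g(0.694000) = 0.813694
y_2 = g(0.813694) = 0.731818
y_3 = g(0.731818) = 0.788961

0.78896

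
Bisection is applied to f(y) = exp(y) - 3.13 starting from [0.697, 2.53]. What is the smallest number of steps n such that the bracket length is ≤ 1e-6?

21

Initial width b − a = 2.53 − 0.697 = 1.833000.
After n steps the width is (b−a)/2^n; need (b−a)/2^n ≤ 1e-6.
So n ≥ log₂(1.833000/1e-6) = log₂(1833000.0000) ≈ 20.8058.
Hence n = 21.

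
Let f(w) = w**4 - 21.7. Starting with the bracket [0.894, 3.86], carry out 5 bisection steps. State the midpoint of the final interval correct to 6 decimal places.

f(0.894000) = -21.061222, f(3.860000) = 200.298080 (opposite signs)
step 1: m = 2.377000, f(m) = 10.223958 > 0 → root in [0.894000, 2.377000]
step 2: m = 1.635500, f(m) = -14.545123 < 0 → root in [1.635500, 2.377000]
step 3: m = 2.006250, f(m) = -5.499061 < 0 → root in [2.006250, 2.377000]
step 4: m = 2.191625, f(m) = 1.370924 > 0 → root in [2.006250, 2.191625]
step 5: m = 2.098937, f(m) = -2.291229 < 0 → root in [2.098937, 2.191625]
Midpoint of [2.098937, 2.191625] = 2.145281

2.145281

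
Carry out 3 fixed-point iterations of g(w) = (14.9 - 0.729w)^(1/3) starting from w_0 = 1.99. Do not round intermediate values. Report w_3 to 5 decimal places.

2.36205

w_1 = g(1.990000) = 2.378116
w_2 = g(2.378116) = 2.361322
w_3 = g(2.361322) = 2.362053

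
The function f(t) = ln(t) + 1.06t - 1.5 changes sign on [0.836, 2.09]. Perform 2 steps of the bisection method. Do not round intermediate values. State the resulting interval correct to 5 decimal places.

[1.14950, 1.46300]

f(0.836000) = -0.792967, f(2.090000) = 1.452564 (opposite signs)
step 1: m = 1.463000, f(m) = 0.431269 > 0 → root in [0.836000, 1.463000]
step 2: m = 1.149500, f(m) = -0.142203 < 0 → root in [1.149500, 1.463000]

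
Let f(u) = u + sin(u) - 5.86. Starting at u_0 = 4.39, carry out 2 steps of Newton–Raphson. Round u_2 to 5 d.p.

4.61044

Newton update: u ← u − f(u)/f'(u).
f'(u) = 1 + cos(u)
u_0 = 4.390000: f = -2.418481, f' = 0.683167 → u_1 = 4.390000 - (-2.418481)/(0.683167) = 7.930104
u_1 = 7.930104: f = 3.067208, f' = 0.923951 → u_2 = 7.930104 - (3.067208)/(0.923951) = 4.610438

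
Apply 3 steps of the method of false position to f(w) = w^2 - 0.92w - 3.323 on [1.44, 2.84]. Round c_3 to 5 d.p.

2.33814

False-position update: c = (a·f(b) − b·f(a))/(f(b) − f(a)); replace the endpoint whose sign matches f(c).
f(1.440000) = -2.574200, f(2.840000) = 2.129800
step 1: c = 2.206131, f(c) = -0.485627 < 0 → new bracket [2.206131, 2.840000]
step 2: c = 2.323826, f(c) = -0.060751 < 0 → new bracket [2.323826, 2.840000]
step 3: c = 2.338142, f(c) = -0.007184 < 0 → new bracket [2.338142, 2.840000]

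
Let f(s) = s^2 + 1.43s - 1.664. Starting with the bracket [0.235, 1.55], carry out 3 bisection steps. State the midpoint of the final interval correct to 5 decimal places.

0.81031

f(0.235000) = -1.272725, f(1.550000) = 2.955000 (opposite signs)
step 1: m = 0.892500, f(m) = 0.408831 > 0 → root in [0.235000, 0.892500]
step 2: m = 0.563750, f(m) = -0.540023 < 0 → root in [0.563750, 0.892500]
step 3: m = 0.728125, f(m) = -0.092615 < 0 → root in [0.728125, 0.892500]
Midpoint of [0.728125, 0.892500] = 0.810312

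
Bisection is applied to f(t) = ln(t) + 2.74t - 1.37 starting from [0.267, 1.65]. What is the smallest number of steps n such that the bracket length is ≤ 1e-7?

Initial width b − a = 1.65 − 0.267 = 1.383000.
After n steps the width is (b−a)/2^n; need (b−a)/2^n ≤ 1e-7.
So n ≥ log₂(1.383000/1e-7) = log₂(13830000.0000) ≈ 23.7213.
Hence n = 24.

24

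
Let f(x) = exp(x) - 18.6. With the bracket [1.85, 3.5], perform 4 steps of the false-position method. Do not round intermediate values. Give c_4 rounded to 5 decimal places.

2.91718

False-position update: c = (a·f(b) − b·f(a))/(f(b) − f(a)); replace the endpoint whose sign matches f(c).
f(1.850000) = -12.240180, f(3.500000) = 14.515452
step 1: c = 2.604843, f(c) = -5.070901 < 0 → new bracket [2.604843, 3.500000]
step 2: c = 2.836599, f(c) = -1.542350 < 0 → new bracket [2.836599, 3.500000]
step 3: c = 2.900318, f(c) = -0.420067 < 0 → new bracket [2.900318, 3.500000]
step 4: c = 2.917185, f(c) = -0.110839 < 0 → new bracket [2.917185, 3.500000]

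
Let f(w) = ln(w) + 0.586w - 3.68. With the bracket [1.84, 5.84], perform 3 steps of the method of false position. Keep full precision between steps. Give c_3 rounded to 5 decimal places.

3.94225

f(1.840000) = -1.991994, f(5.840000) = 1.506971
step 1: c = 4.117238, f(c) = 0.147884 > 0 → new bracket [1.840000, 4.117238]
step 2: c = 3.959861, f(c) = 0.016688 > 0 → new bracket [1.840000, 3.959861]
step 3: c = 3.942250, f(c) = 0.001910 > 0 → new bracket [1.840000, 3.942250]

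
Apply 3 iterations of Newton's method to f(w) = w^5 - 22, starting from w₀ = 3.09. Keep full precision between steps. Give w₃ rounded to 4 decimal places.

1.9159

f'(w) = 5w⁴
w_0 = 3.090000: f = 259.703600, f' = 455.831068 → w_1 = 3.090000 - (259.703600)/(455.831068) = 2.520263
w_1 = 2.520263: f = 79.678643, f' = 201.722248 → w_2 = 2.520263 - (79.678643)/(201.722248) = 2.125272
w_2 = 2.125272: f = 21.358299, f' = 102.006488 → w_3 = 2.125272 - (21.358299)/(102.006488) = 1.915890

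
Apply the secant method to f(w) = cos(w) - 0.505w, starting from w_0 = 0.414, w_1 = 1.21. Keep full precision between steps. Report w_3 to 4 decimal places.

1.0252

f(w_0) = 0.706449, f(w_1) = -0.258031
w_2 = 1.210000 - (-0.258031)·(1.210000 - 0.414000)/(-0.258031 - (0.706449)) = 0.997043; f(w_2) = 0.039281
w_3 = 0.997043 - (0.039281)·(0.997043 - 1.210000)/(0.039281 - (-0.258031)) = 1.025179; f(w_3) = 0.001230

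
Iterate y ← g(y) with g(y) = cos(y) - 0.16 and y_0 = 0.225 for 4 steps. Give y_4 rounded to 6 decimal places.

0.601733

y_1 = g(0.225000) = 0.814794
y_2 = g(0.814794) = 0.526018
y_3 = g(0.526018) = 0.704813
y_4 = g(0.704813) = 0.601733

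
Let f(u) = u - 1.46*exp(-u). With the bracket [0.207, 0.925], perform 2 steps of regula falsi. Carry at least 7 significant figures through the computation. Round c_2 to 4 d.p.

0.7171

f(0.207000) = -0.980009, f(0.925000) = 0.346064
step 1: c = 0.737624, f(c) = 0.039381 > 0 → new bracket [0.207000, 0.737624]
step 2: c = 0.717125, f(c) = 0.004421 > 0 → new bracket [0.207000, 0.717125]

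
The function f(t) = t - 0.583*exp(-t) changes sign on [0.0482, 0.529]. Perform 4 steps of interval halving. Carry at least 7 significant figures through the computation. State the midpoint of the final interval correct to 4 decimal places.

0.3938

f(0.048200) = -0.507366, f(0.529000) = 0.185500 (opposite signs)
step 1: m = 0.288600, f(m) = -0.148249 < 0 → root in [0.288600, 0.529000]
step 2: m = 0.408800, f(m) = 0.021427 > 0 → root in [0.288600, 0.408800]
step 3: m = 0.348700, f(m) = -0.062668 < 0 → root in [0.348700, 0.408800]
step 4: m = 0.378750, f(m) = -0.020440 < 0 → root in [0.378750, 0.408800]
Midpoint of [0.378750, 0.408800] = 0.393775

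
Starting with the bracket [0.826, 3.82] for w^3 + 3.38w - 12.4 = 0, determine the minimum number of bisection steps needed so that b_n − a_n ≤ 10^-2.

9

Initial width b − a = 3.82 − 0.826 = 2.994000.
After n steps the width is (b−a)/2^n; need (b−a)/2^n ≤ 10^-2.
So n ≥ log₂(2.994000/10^-2) = log₂(299.4000) ≈ 8.2259.
Hence n = 9.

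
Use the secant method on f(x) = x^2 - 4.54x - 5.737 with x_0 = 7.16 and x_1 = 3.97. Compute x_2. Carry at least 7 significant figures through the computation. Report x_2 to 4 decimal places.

f(x_0) = 13.022200, f(x_1) = -7.999900
x_2 = 3.970000 - (-7.999900)·(3.970000 - 7.160000)/(-7.999900 - (13.022200)) = 5.183945; f(x_2) = -2.398822

5.1839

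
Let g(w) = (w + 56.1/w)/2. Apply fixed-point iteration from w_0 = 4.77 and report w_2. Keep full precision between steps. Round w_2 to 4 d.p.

w_1 = g(4.770000) = 8.265503
w_2 = g(8.265503) = 7.526374

7.5264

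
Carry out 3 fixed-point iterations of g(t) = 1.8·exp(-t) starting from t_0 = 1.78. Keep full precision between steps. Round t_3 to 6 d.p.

t_1 = g(1.780000) = 0.303549
t_2 = g(0.303549) = 1.328749
t_3 = g(1.328749) = 0.476655

0.476655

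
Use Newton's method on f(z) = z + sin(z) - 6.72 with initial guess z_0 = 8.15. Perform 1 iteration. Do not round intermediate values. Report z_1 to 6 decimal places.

4.780590

Newton update: z ← z − f(z)/f'(z).
f'(z) = 1 + cos(z)
z_0 = 8.150000: f = 2.386506, f' = 0.708286 → z_1 = 8.150000 - (2.386506)/(0.708286) = 4.780590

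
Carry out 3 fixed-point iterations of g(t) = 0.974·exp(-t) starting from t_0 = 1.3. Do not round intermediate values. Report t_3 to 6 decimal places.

t_1 = g(1.300000) = 0.265446
t_2 = g(0.265446) = 0.746925
t_3 = g(0.746925) = 0.461502

0.461502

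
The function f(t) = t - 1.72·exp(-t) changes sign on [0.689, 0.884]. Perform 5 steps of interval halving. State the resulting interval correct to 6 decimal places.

[0.780406, 0.786500]

f(0.689000) = -0.174574, f(0.884000) = 0.173421 (opposite signs)
step 1: m = 0.786500, f(m) = 0.003150 > 0 → root in [0.689000, 0.786500]
step 2: m = 0.737750, f(m) = -0.084734 < 0 → root in [0.737750, 0.786500]
step 3: m = 0.762125, f(m) = -0.040554 < 0 → root in [0.762125, 0.786500]
step 4: m = 0.774312, f(m) = -0.018643 < 0 → root in [0.774312, 0.786500]
step 5: m = 0.780406, f(m) = -0.007732 < 0 → root in [0.780406, 0.786500]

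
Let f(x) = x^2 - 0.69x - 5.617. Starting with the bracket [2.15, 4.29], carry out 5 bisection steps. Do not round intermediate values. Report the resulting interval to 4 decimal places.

[2.6850, 2.7519]

f(2.150000) = -2.478000, f(4.290000) = 9.827000 (opposite signs)
step 1: m = 3.220000, f(m) = 2.529600 > 0 → root in [2.150000, 3.220000]
step 2: m = 2.685000, f(m) = -0.260425 < 0 → root in [2.685000, 3.220000]
step 3: m = 2.952500, f(m) = 1.063031 > 0 → root in [2.685000, 2.952500]
step 4: m = 2.818750, f(m) = 0.383414 > 0 → root in [2.685000, 2.818750]
step 5: m = 2.751875, f(m) = 0.057022 > 0 → root in [2.685000, 2.751875]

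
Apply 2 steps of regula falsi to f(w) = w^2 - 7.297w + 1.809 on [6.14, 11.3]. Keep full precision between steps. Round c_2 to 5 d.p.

False-position update: c = (a·f(b) − b·f(a))/(f(b) − f(a)); replace the endpoint whose sign matches f(c).
f(6.140000) = -5.294980, f(11.300000) = 47.042900
step 1: c = 6.662033, f(c) = -2.421172 < 0 → new bracket [6.662033, 11.300000]
step 2: c = 6.889053, f(c) = -1.001372 < 0 → new bracket [6.889053, 11.300000]

6.88905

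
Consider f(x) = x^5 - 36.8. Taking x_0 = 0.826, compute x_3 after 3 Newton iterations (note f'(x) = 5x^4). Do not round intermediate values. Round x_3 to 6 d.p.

Newton update: x ← x − f(x)/f'(x).
x_0 = 0.826000: f = -36.415497, f' = 2.327503 → x_1 = 0.826000 - (-36.415497)/(2.327503) = 16.471738
x_1 = 16.471738: f = 1212506.002162, f' = 368067.665531 → x_2 = 16.471738 - (1212506.002162)/(368067.665531) = 13.177490
x_2 = 13.177490: f = 397304.298921, f' = 150765.091351 → x_3 = 13.177490 - (397304.298921)/(150765.091351) = 10.542236

10.542236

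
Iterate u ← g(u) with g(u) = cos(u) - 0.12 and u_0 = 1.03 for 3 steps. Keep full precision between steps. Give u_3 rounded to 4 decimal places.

0.5745

u_1 = g(1.030000) = 0.394819
u_2 = g(0.394819) = 0.803066
u_3 = g(0.803066) = 0.574504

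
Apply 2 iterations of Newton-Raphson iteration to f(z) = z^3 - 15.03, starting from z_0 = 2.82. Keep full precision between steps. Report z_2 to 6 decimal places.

2.468559

f'(z) = 3z^2
z_0 = 2.820000: f = 7.395768, f' = 23.857200 → z_1 = 2.820000 - (7.395768)/(23.857200) = 2.509998
z_1 = 2.509998: f = 0.783222, f' = 18.900277 → z_2 = 2.509998 - (0.783222)/(18.900277) = 2.468559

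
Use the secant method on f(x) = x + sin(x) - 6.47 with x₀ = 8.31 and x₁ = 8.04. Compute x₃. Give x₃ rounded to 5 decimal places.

f(x_0) = 2.737813, f(x_1) = 2.552748
x_2 = 8.040000 - (2.552748)·(8.040000 - 8.310000)/(2.552748 - (2.737813)) = 4.315668; f(x_2) = -3.076665
x_3 = 4.315668 - (-3.076665)·(4.315668 - 8.040000)/(-3.076665 - (2.552748)) = 6.351141; f(x_3) = -0.050955

6.35114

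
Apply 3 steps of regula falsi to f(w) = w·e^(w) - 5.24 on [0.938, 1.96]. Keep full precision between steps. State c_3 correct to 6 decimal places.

f(0.938000) = -2.843535, f(1.960000) = 8.674681
step 1: c = 1.190304, f(c) = -1.326184 < 0 → new bracket [1.190304, 1.960000]
step 2: c = 1.292371, f(c) = -0.533946 < 0 → new bracket [1.292371, 1.960000]
step 3: c = 1.331082, f(c) = -0.201669 < 0 → new bracket [1.331082, 1.960000]

1.331082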